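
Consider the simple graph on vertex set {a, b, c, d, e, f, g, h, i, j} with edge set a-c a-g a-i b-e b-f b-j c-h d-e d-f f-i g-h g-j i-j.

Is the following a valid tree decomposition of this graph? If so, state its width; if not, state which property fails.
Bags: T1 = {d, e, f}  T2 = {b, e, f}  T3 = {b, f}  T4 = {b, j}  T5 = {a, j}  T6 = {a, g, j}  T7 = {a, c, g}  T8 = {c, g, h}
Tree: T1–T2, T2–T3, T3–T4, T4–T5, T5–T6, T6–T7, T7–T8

No — vertex i appears in no bag.

A tree decomposition must satisfy three properties: every vertex lies in some bag; for every edge, both endpoints lie together in some bag; and for every vertex, the bags containing it form a connected subtree. Here vertex i appears in no bag, so the decomposition is invalid.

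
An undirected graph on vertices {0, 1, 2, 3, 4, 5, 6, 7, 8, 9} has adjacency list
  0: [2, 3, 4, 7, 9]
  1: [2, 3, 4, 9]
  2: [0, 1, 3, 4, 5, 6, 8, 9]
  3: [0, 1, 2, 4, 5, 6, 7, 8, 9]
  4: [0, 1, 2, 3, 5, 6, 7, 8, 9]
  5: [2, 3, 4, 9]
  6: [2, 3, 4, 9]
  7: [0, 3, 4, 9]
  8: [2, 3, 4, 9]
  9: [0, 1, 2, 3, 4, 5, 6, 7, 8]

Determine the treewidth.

4

A width-4 tree decomposition is:
Bags: B1 = {0, 2, 3, 4, 9}  B2 = {1, 2, 3, 4, 9}  B3 = {0, 3, 4, 7, 9}  B4 = {2, 3, 4, 6, 9}  B5 = {2, 3, 4, 8, 9}  B6 = {2, 3, 4, 5, 9}
Tree: B1–B2, B1–B3, B1–B4, B1–B5, B4–B6
Every bag has size at most 5, so the width is 5 − 1 = 4 and tw(G) ≤ 4. Conversely, {0, 2, 3, 4, 9} is a clique of size 5, and the vertices of any clique must share a bag in every tree decomposition; so some bag has ≥ 5 vertices and tw(G) ≥ 4. Combining the bounds, tw(G) = 4.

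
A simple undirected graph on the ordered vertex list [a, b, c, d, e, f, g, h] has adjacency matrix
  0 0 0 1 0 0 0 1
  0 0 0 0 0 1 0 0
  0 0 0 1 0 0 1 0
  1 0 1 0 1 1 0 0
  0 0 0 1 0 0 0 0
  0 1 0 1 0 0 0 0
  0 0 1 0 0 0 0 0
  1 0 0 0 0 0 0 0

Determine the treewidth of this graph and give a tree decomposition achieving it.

Treewidth 1.
One optimal decomposition is:
Bags: B1 = {d, f}  B2 = {c, d}  B3 = {c, g}  B4 = {a, d}  B5 = {a, h}  B6 = {d, e}  B7 = {b, f}
Tree: B1–B2, B2–B3, B1–B4, B4–B5, B4–B6, B1–B7

Every bag has size at most 2, so the width is 2 − 1 = 1 and tw(G) ≤ 1. Since G has at least one edge (e.g. d–f), it is not an edgeless graph, so tw(G) ≥ 1. Hence tw(G) = 1 exactly.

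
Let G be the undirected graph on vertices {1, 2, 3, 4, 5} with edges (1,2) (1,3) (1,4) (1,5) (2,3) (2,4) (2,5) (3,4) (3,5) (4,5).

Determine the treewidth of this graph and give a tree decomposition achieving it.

Treewidth 4.
One such decomposition:
Bags: B1 = {1, 2, 3, 4, 5}
Tree: (single bag)

A single bag containing all 5 vertices is trivially a valid decomposition of width 4. On the other hand G contains the 5-clique {1, 2, 3, 4, 5}. A clique must lie in a single bag of any decomposition, so no decomposition can have width below 4. Hence tw(G) = 4 exactly.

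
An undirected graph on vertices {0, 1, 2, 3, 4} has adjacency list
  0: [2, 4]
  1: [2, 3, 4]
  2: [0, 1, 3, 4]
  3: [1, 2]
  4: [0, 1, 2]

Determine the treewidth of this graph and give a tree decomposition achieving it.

Treewidth 2.
One such decomposition:
Bags: B1 = {0, 2, 4}  B2 = {1, 2, 4}  B3 = {1, 2, 3}
Tree: B1–B2, B2–B3

Every bag has size at most 3, so the width is 3 − 1 = 2 and tw(G) ≤ 2. Conversely, {0, 2, 4} is a clique of size 3, and the vertices of any clique must share a bag in every tree decomposition; so some bag has ≥ 3 vertices and tw(G) ≥ 2. Hence tw(G) = 2 exactly.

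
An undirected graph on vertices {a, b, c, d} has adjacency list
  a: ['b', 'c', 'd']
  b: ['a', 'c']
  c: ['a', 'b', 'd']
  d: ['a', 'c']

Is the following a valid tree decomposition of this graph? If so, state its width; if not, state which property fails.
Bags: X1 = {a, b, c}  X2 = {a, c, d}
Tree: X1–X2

Yes; width 2.

Checking the three conditions: (i) the bags cover all of {a, b, c, d}; (ii) for each edge, some bag contains both endpoints; (iii) the bags containing any fixed vertex form a subtree. All hold, so the decomposition is valid with width 3 − 1 = 2.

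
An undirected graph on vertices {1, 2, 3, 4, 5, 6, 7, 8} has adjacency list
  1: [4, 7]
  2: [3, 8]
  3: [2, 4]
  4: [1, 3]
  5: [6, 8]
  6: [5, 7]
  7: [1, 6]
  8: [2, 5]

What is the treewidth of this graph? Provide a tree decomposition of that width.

Treewidth 2.
Bags: B1 = {2, 3, 4}  B2 = {2, 4, 8}  B3 = {4, 5, 8}  B4 = {4, 5, 6}  B5 = {4, 6, 7}  B6 = {1, 4, 7}
Tree: B1–B2, B2–B3, B3–B4, B4–B5, B5–B6

Each bag holds 3 vertices, so the decomposition has width 2, which upper-bounds the treewidth. For the lower bound, G contains the cycle 4–3–2–8–5–6–7–1–4, so G is not a forest; only forests have treewidth ≤ 1, hence tw(G) ≥ 2. Combining the bounds, tw(G) = 2.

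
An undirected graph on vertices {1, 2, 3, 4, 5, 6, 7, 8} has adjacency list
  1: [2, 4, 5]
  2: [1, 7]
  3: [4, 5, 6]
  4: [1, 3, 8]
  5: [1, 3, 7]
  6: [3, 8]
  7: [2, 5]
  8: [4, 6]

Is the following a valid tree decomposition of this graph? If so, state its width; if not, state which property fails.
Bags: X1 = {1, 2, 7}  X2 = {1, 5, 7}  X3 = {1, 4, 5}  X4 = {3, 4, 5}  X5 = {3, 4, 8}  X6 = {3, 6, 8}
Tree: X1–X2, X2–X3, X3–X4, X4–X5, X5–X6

Every vertex of G appears in some bag (union = {1, 2, 3, 4, 5, 6, 7, 8}); every edge is covered by a bag; and for each vertex v the set of bags containing v is connected in the bag tree. The decomposition is therefore valid. The largest bag has 3 vertices, so the width is 2.

Yes; width 2.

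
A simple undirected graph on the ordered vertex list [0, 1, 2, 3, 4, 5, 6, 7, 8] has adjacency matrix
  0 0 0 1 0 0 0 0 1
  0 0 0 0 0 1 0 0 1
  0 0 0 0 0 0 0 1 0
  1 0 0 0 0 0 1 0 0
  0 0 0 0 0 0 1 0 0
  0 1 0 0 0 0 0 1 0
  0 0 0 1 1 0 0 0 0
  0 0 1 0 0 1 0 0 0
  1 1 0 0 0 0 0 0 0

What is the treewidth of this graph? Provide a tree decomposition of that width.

Treewidth 1.
Bags: B1 = {4, 6}  B2 = {3, 6}  B3 = {0, 3}  B4 = {0, 8}  B5 = {1, 8}  B6 = {1, 5}  B7 = {5, 7}  B8 = {2, 7}
Tree: B1–B2, B2–B3, B3–B4, B4–B5, B5–B6, B6–B7, B7–B8

Each bag holds 2 vertices, so the decomposition has width 1, which upper-bounds the treewidth. G has an edge, so its treewidth is at least 1. Therefore the treewidth is 1.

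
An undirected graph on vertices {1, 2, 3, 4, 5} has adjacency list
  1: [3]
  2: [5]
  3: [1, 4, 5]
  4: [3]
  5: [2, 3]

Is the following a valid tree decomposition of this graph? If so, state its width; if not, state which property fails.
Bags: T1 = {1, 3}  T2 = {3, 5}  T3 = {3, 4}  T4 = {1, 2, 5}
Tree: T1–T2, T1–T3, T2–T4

A tree decomposition must satisfy three properties: every vertex lies in some bag; for every edge, both endpoints lie together in some bag; and for every vertex, the bags containing it form a connected subtree. Here bags containing vertex 1 are not connected in the tree, so the decomposition is invalid.

No — bags containing vertex 1 are not connected in the tree.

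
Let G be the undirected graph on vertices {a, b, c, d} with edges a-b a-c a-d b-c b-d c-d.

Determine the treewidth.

3

A width-3 tree decomposition is:
Bags: B1 = {a, b, c, d}
Tree: (single bag)
With just one bag of size 4, the width is 4 − 1 = 3, so tw(G) ≤ 3. On the other hand G contains the 4-clique {a, b, c, d}. A clique must lie in a single bag of any decomposition, so no decomposition can have width below 3. Therefore the treewidth is 3.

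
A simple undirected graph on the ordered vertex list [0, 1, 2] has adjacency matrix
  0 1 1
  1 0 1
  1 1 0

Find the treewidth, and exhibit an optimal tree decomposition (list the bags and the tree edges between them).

With just one bag of size 3, the width is 3 − 1 = 2, so tw(G) ≤ 2. On the other hand G contains the 3-clique {0, 1, 2}. A clique must lie in a single bag of any decomposition, so no decomposition can have width below 2. Therefore the treewidth is 2.

Treewidth 2.
One such decomposition:
Bags: B1 = {0, 1, 2}
Tree: (single bag)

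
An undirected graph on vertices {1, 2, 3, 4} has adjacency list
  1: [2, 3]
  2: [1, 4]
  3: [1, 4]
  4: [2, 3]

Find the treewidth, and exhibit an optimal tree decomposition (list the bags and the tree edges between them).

Treewidth 2.
One optimal decomposition is:
Bags: B1 = {1, 2, 4}  B2 = {1, 3, 4}
Tree: B1–B2

Each bag holds 3 vertices, so the decomposition has width 2, which upper-bounds the treewidth. For the lower bound, G contains the cycle 1–2–4–3–1, so G is not a forest; only forests have treewidth ≤ 1, hence tw(G) ≥ 2. Combining the bounds, tw(G) = 2.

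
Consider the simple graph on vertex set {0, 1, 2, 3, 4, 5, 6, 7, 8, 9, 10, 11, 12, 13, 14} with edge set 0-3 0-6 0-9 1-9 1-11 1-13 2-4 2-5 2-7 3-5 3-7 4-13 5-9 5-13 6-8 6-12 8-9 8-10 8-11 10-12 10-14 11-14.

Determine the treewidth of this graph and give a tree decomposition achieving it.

Each bag holds 4 vertices, so the decomposition has width 3, which upper-bounds the treewidth. For the lower bound: the 4 vertex sets {10,12,14}, {11}, {8}, {0,1,6,9} are disjoint, each induces a connected subgraph, and every pair is joined by at least one edge of G. Contracting each set to a single vertex therefore yields K_{4} as a minor, and since treewidth is minor-monotone, tw(G) ≥ tw(K_{4}) = 3. Combining the bounds, tw(G) = 3.

Treewidth 3.
Bags: B1 = {10, 11, 12, 14}  B2 = {8, 10, 11, 12}  B3 = {6, 8, 11, 12}  B4 = {1, 6, 8, 11}  B5 = {1, 6, 8, 9}  B6 = {0, 1, 6, 9}  B7 = {0, 1, 9, 13}  B8 = {0, 5, 9, 13}  B9 = {0, 3, 5, 13}  B10 = {3, 4, 5, 13}  B11 = {2, 3, 4, 5}  B12 = {2, 3, 4, 7}
Tree: B1–B2, B2–B3, B3–B4, B4–B5, B5–B6, B6–B7, B7–B8, B8–B9, B9–B10, B10–B11, B11–B12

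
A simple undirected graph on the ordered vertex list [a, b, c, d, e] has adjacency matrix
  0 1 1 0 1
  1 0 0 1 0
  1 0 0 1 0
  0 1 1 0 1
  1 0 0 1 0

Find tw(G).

A width-2 tree decomposition is:
Bags: B1 = {a, c, d}  B2 = {a, b, d}  B3 = {a, d, e}
Tree: B1–B2, B2–B3
Every bag has size at most 3, so the width is 3 − 1 = 2 and tw(G) ≤ 2. Since a–c–d–b–a is a cycle in G, G is not acyclic. Forests are exactly the graphs of treewidth ≤ 1, so tw(G) ≥ 2. Hence tw(G) = 2 exactly.

2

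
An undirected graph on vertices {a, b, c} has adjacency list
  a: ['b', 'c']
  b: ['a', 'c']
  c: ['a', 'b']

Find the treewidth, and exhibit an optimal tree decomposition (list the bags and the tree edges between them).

A single bag containing all 3 vertices is trivially a valid decomposition of width 2. For the lower bound, the 3 vertices {a, b, c} are pairwise adjacent, and any tree decomposition puts a clique entirely inside one bag — forcing width ≥ 2. Combining the bounds, tw(G) = 2.

Treewidth 2.
One such decomposition:
Bags: B1 = {a, b, c}
Tree: (single bag)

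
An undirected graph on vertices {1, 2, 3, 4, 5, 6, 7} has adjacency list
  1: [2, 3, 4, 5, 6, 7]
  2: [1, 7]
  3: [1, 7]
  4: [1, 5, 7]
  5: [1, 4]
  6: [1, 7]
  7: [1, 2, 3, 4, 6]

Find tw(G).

A width-2 tree decomposition is:
Bags: B1 = {1, 4, 7}  B2 = {1, 6, 7}  B3 = {1, 4, 5}  B4 = {1, 3, 7}  B5 = {1, 2, 7}
Tree: B1–B2, B1–B3, B1–B4, B2–B5
The largest bag has 3 vertices, giving width 2; this decomposition certifies tw(G) ≤ 2. On the other hand G contains the 3-clique {1, 4, 5}. A clique must lie in a single bag of any decomposition, so no decomposition can have width below 2. The upper and lower bounds meet at 2, so that is the treewidth.

2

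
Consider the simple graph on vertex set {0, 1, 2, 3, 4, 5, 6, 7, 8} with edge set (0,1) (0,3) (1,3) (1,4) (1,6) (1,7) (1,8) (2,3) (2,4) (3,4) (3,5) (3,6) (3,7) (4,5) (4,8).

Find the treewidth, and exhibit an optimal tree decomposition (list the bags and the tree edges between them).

The largest bag has 3 vertices, giving width 2; this decomposition certifies tw(G) ≤ 2. For the lower bound, the 3 vertices {1, 4, 8} are pairwise adjacent, and any tree decomposition puts a clique entirely inside one bag — forcing width ≥ 2. Combining the bounds, tw(G) = 2.

Treewidth 2.
One optimal decomposition is:
Bags: B1 = {2, 3, 4}  B2 = {1, 3, 4}  B3 = {1, 3, 6}  B4 = {0, 1, 3}  B5 = {1, 4, 8}  B6 = {1, 3, 7}  B7 = {3, 4, 5}
Tree: B1–B2, B2–B3, B3–B4, B2–B5, B3–B6, B1–B7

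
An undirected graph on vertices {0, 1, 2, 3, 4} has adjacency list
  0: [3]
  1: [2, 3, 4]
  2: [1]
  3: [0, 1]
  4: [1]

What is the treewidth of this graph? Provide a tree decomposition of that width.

Each bag holds 2 vertices, so the decomposition has width 1, which upper-bounds the treewidth. Any graph with an edge has treewidth ≥ 1, and G has the edge 1–3. Hence tw(G) = 1 exactly.

Treewidth 1.
One such decomposition:
Bags: B1 = {1, 3}  B2 = {0, 3}  B3 = {1, 4}  B4 = {1, 2}
Tree: B1–B2, B1–B3, B3–B4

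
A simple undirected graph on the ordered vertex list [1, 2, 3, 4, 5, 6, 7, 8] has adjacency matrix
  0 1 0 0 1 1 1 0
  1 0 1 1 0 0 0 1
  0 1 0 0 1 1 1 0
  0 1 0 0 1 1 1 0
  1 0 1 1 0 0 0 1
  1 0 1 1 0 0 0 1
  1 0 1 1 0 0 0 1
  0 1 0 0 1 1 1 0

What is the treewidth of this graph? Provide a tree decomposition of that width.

Each bag holds 5 vertices, so the decomposition has width 4, which upper-bounds the treewidth. For the lower bound: the 5 vertex sets {1,6}, {4,5}, {2,3}, {8}, {7} are disjoint, each induces a connected subgraph, and every pair is joined by at least one edge of G. Contracting each set to a single vertex therefore yields K_{5} as a minor, and since treewidth is minor-monotone, tw(G) ≥ tw(K_{5}) = 4. The upper and lower bounds meet at 4, so that is the treewidth.

Treewidth 4.
One optimal decomposition is:
Bags: B1 = {1, 3, 4, 6, 8}  B2 = {1, 3, 4, 5, 8}  B3 = {1, 2, 3, 4, 8}  B4 = {1, 3, 4, 7, 8}
Tree: B1–B2, B2–B3, B3–B4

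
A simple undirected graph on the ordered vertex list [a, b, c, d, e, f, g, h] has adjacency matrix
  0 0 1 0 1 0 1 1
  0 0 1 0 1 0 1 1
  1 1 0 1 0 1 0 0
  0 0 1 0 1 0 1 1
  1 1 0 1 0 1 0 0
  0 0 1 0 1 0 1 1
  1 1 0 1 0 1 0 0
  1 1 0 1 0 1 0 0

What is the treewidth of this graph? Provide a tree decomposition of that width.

Treewidth 4.
One optimal decomposition is:
Bags: B1 = {c, d, e, g, h}  B2 = {a, c, e, g, h}  B3 = {b, c, e, g, h}  B4 = {c, e, f, g, h}
Tree: B1–B2, B2–B3, B3–B4

Each bag holds 5 vertices, so the decomposition has width 4, which upper-bounds the treewidth. For the lower bound: the 5 vertex sets {d,h}, {a,e}, {b,c}, {g}, {f} are disjoint, each induces a connected subgraph, and every pair is joined by at least one edge of G. Contracting each set to a single vertex therefore yields K_{5} as a minor, and since treewidth is minor-monotone, tw(G) ≥ tw(K_{5}) = 4. Combining the bounds, tw(G) = 4.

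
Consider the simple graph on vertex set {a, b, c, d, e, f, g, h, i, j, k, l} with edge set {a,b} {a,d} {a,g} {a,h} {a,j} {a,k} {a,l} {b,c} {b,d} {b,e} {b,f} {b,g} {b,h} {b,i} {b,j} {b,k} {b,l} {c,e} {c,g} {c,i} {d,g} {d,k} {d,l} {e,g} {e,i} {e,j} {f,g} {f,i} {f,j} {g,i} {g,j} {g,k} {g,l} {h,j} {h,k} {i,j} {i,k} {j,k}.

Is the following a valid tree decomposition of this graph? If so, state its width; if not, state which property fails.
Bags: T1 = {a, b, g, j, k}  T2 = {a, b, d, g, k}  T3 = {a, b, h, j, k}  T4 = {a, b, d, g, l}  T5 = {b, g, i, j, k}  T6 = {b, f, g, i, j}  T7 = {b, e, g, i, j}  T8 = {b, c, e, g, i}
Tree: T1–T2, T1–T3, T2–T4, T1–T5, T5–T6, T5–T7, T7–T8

Yes; width 4.

Every vertex of G appears in some bag (union = {a, b, c, d, e, f, g, h, i, j, k, l}); every edge is covered by a bag; and for each vertex v the set of bags containing v is connected in the bag tree. The decomposition is therefore valid. The largest bag has 5 vertices, so the width is 4.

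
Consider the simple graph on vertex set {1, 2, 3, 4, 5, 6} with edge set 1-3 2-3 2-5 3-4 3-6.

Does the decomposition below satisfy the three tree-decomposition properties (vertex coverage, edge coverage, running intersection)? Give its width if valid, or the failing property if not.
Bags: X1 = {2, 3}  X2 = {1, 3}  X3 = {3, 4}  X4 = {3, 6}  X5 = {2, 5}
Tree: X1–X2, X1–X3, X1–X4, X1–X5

Yes; width 1.

Vertex coverage: the bags together contain {1, 2, 3, 4, 5, 6}, the full vertex set. Edge coverage: each edge of G has both endpoints in at least one bag. Running intersection: for every vertex, the bags containing it form a connected subtree. All three properties hold, so this is a valid tree decomposition of width max|bag| − 1 = 1, and hence tw(G) ≤ 1.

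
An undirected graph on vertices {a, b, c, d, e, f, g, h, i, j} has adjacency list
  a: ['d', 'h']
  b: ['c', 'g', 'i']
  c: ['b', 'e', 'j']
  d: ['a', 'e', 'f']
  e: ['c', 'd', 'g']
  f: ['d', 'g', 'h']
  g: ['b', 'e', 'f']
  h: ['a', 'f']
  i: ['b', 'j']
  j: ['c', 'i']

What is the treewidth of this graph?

A width-2 tree decomposition is:
Bags: B1 = {b, i, j}  B2 = {b, c, j}  B3 = {b, c, g}  B4 = {c, e, g}  B5 = {e, f, g}  B6 = {d, e, f}  B7 = {d, f, h}  B8 = {a, d, h}
Tree: B1–B2, B2–B3, B3–B4, B4–B5, B5–B6, B6–B7, B7–B8
Each bag holds 3 vertices, so the decomposition has width 2, which upper-bounds the treewidth. The edges i–j–c–b–i form a cycle, so G is not a tree and its treewidth is at least 2. The upper and lower bounds meet at 2, so that is the treewidth.

2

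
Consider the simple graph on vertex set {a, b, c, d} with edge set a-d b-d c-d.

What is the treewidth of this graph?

A width-1 tree decomposition is:
Bags: B1 = {a, d}  B2 = {c, d}  B3 = {b, d}
Tree: B1–B2, B1–B3
Each bag holds 2 vertices, so the decomposition has width 1, which upper-bounds the treewidth. G has an edge, so its treewidth is at least 1. The upper and lower bounds meet at 1, so that is the treewidth.

1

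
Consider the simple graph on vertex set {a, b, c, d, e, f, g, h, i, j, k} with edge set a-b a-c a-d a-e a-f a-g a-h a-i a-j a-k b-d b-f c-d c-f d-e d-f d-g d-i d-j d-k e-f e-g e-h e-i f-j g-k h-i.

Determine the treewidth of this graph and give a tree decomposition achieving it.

Treewidth 3.
Bags: B1 = {a, d, e, f}  B2 = {a, d, e, i}  B3 = {a, b, d, f}  B4 = {a, c, d, f}  B5 = {a, e, h, i}  B6 = {a, d, f, j}  B7 = {a, d, e, g}  B8 = {a, d, g, k}
Tree: B1–B2, B1–B3, B1–B4, B2–B5, B3–B6, B2–B7, B7–B8

Each bag holds 4 vertices, so the decomposition has width 3, which upper-bounds the treewidth. For the lower bound, the 4 vertices {a, d, e, g} are pairwise adjacent, and any tree decomposition puts a clique entirely inside one bag — forcing width ≥ 3. Hence tw(G) = 3 exactly.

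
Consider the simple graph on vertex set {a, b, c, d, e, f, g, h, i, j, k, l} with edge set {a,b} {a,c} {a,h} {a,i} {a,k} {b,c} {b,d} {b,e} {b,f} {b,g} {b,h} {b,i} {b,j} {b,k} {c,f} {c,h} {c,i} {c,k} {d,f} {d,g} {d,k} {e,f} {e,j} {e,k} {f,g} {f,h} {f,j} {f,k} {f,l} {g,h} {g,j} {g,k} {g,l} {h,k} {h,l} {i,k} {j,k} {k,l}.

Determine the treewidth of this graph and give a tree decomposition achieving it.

Treewidth 4.
One such decomposition:
Bags: B1 = {b, c, f, h, k}  B2 = {b, f, g, h, k}  B3 = {a, b, c, h, k}  B4 = {b, d, f, g, k}  B5 = {b, f, g, j, k}  B6 = {f, g, h, k, l}  B7 = {b, e, f, j, k}  B8 = {a, b, c, i, k}
Tree: B1–B2, B1–B3, B2–B4, B4–B5, B2–B6, B5–B7, B3–B8

The largest bag has 5 vertices, giving width 4; this decomposition certifies tw(G) ≤ 4. On the other hand G contains the 5-clique {f, g, h, k, l}. A clique must lie in a single bag of any decomposition, so no decomposition can have width below 4. Combining the bounds, tw(G) = 4.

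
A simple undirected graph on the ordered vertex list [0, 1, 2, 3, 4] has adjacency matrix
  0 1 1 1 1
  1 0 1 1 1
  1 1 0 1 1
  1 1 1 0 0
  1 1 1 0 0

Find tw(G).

A width-3 tree decomposition is:
Bags: B1 = {0, 1, 2, 3}  B2 = {0, 1, 2, 4}
Tree: B1–B2
Every bag has size at most 4, so the width is 4 − 1 = 3 and tw(G) ≤ 3. On the other hand G contains the 4-clique {0, 1, 2, 3}. A clique must lie in a single bag of any decomposition, so no decomposition can have width below 3. Combining the bounds, tw(G) = 3.

3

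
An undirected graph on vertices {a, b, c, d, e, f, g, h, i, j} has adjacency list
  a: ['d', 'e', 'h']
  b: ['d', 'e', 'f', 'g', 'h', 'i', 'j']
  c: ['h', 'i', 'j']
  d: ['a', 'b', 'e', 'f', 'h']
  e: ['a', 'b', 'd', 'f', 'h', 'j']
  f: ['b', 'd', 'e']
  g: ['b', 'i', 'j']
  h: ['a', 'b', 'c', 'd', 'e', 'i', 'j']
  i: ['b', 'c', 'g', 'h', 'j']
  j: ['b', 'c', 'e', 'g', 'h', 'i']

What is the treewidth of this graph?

3

A width-3 tree decomposition is:
Bags: B1 = {b, e, h, j}  B2 = {b, d, e, h}  B3 = {b, h, i, j}  B4 = {c, h, i, j}  B5 = {b, g, i, j}  B6 = {a, d, e, h}  B7 = {b, d, e, f}
Tree: B1–B2, B1–B3, B3–B4, B3–B5, B2–B6, B2–B7
Every bag has size at most 4, so the width is 4 − 1 = 3 and tw(G) ≤ 3. Conversely, {b, g, i, j} is a clique of size 4, and the vertices of any clique must share a bag in every tree decomposition; so some bag has ≥ 4 vertices and tw(G) ≥ 3. Combining the bounds, tw(G) = 3.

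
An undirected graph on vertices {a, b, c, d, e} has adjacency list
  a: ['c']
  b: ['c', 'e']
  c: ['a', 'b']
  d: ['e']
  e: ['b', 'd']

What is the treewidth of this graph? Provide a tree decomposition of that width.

Every bag has size at most 2, so the width is 2 − 1 = 1 and tw(G) ≤ 1. Since G has at least one edge (e.g. d–e), it is not an edgeless graph, so tw(G) ≥ 1. The upper and lower bounds meet at 1, so that is the treewidth.

Treewidth 1.
Bags: B1 = {d, e}  B2 = {b, e}  B3 = {b, c}  B4 = {a, c}
Tree: B1–B2, B2–B3, B3–B4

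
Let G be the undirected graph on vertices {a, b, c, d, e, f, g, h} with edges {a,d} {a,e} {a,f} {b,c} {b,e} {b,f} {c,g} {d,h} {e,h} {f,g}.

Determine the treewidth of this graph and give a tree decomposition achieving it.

Treewidth 2.
Bags: B1 = {b, c, g}  B2 = {b, f, g}  B3 = {b, e, f}  B4 = {a, e, f}  B5 = {a, e, h}  B6 = {a, d, h}
Tree: B1–B2, B2–B3, B3–B4, B4–B5, B5–B6

Each bag holds 3 vertices, so the decomposition has width 2, which upper-bounds the treewidth. Since c–g–f–b–c is a cycle in G, G is not acyclic. Forests are exactly the graphs of treewidth ≤ 1, so tw(G) ≥ 2. Hence tw(G) = 2 exactly.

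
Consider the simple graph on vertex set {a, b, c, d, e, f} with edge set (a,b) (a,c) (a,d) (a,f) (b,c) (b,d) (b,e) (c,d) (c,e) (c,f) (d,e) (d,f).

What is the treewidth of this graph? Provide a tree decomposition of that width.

The largest bag has 4 vertices, giving width 3; this decomposition certifies tw(G) ≤ 3. Conversely, {b, c, d, e} is a clique of size 4, and the vertices of any clique must share a bag in every tree decomposition; so some bag has ≥ 4 vertices and tw(G) ≥ 3. Combining the bounds, tw(G) = 3.

Treewidth 3.
Bags: B1 = {b, c, d, e}  B2 = {a, b, c, d}  B3 = {a, c, d, f}
Tree: B1–B2, B2–B3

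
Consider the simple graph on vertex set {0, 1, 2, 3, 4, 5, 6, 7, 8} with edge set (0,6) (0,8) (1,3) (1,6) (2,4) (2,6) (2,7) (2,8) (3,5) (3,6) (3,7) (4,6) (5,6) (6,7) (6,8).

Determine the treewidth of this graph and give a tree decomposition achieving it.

The largest bag has 3 vertices, giving width 2; this decomposition certifies tw(G) ≤ 2. Conversely, {0, 6, 8} is a clique of size 3, and the vertices of any clique must share a bag in every tree decomposition; so some bag has ≥ 3 vertices and tw(G) ≥ 2. Combining the bounds, tw(G) = 2.

Treewidth 2.
Bags: B1 = {3, 6, 7}  B2 = {1, 3, 6}  B3 = {2, 6, 7}  B4 = {3, 5, 6}  B5 = {2, 4, 6}  B6 = {2, 6, 8}  B7 = {0, 6, 8}
Tree: B1–B2, B1–B3, B2–B4, B3–B5, B5–B6, B6–B7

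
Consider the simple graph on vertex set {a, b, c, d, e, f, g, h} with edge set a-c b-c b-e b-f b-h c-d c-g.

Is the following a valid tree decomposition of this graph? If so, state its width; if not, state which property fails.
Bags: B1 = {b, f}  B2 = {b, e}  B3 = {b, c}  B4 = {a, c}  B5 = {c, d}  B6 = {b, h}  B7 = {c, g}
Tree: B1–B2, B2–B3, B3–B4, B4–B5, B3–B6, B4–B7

Checking the three conditions: (i) the bags cover all of {a, b, c, d, e, f, g, h}; (ii) for each edge, some bag contains both endpoints; (iii) the bags containing any fixed vertex form a subtree. All hold, so the decomposition is valid with width 2 − 1 = 1.

Yes; width 1.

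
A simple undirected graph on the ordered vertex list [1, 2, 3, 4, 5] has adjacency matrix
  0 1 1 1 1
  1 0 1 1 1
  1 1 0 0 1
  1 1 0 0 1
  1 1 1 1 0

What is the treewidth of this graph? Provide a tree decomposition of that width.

Each bag holds 4 vertices, so the decomposition has width 3, which upper-bounds the treewidth. For the lower bound, the 4 vertices {1, 2, 3, 5} are pairwise adjacent, and any tree decomposition puts a clique entirely inside one bag — forcing width ≥ 3. Therefore the treewidth is 3.

Treewidth 3.
Bags: B1 = {1, 2, 3, 5}  B2 = {1, 2, 4, 5}
Tree: B1–B2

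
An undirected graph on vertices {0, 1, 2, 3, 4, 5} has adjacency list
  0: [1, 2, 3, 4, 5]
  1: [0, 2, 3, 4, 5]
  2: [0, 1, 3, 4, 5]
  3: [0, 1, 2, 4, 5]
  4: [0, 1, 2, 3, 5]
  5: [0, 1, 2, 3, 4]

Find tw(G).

A width-5 tree decomposition is:
Bags: B1 = {0, 1, 2, 3, 4, 5}
Tree: (single bag)
With just one bag of size 6, the width is 6 − 1 = 5, so tw(G) ≤ 5. On the other hand G contains the 6-clique {0, 1, 2, 3, 4, 5}. A clique must lie in a single bag of any decomposition, so no decomposition can have width below 5. Combining the bounds, tw(G) = 5.

5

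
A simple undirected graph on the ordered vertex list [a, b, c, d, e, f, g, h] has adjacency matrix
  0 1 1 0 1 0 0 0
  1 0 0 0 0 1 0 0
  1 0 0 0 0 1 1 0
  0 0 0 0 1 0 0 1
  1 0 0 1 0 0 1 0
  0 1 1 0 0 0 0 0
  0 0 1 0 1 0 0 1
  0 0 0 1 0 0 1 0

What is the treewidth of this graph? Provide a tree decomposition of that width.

Treewidth 2.
One optimal decomposition is:
Bags: B1 = {b, c, f}  B2 = {a, b, c}  B3 = {a, c, g}  B4 = {a, e, g}  B5 = {e, g, h}  B6 = {d, e, h}
Tree: B1–B2, B2–B3, B3–B4, B4–B5, B5–B6

Each bag holds 3 vertices, so the decomposition has width 2, which upper-bounds the treewidth. The edges f–b–a–c–f form a cycle, so G is not a tree and its treewidth is at least 2. Combining the bounds, tw(G) = 2.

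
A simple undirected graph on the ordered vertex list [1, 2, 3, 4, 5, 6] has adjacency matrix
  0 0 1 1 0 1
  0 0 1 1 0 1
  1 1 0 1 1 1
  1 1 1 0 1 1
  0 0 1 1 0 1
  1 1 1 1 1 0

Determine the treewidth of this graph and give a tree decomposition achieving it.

The largest bag has 4 vertices, giving width 3; this decomposition certifies tw(G) ≤ 3. On the other hand G contains the 4-clique {1, 3, 4, 6}. A clique must lie in a single bag of any decomposition, so no decomposition can have width below 3. The upper and lower bounds meet at 3, so that is the treewidth.

Treewidth 3.
One such decomposition:
Bags: B1 = {1, 3, 4, 6}  B2 = {2, 3, 4, 6}  B3 = {3, 4, 5, 6}
Tree: B1–B2, B1–B3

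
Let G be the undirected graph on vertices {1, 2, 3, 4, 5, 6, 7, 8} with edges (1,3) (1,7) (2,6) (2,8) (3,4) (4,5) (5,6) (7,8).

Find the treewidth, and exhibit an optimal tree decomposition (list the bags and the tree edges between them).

The largest bag has 3 vertices, giving width 2; this decomposition certifies tw(G) ≤ 2. The edges 8–7–1–3–4–5–6–2–8 form a cycle, so G is not a tree and its treewidth is at least 2. Therefore the treewidth is 2.

Treewidth 2.
Bags: B1 = {1, 7, 8}  B2 = {1, 3, 8}  B3 = {3, 4, 8}  B4 = {4, 5, 8}  B5 = {5, 6, 8}  B6 = {2, 6, 8}
Tree: B1–B2, B2–B3, B3–B4, B4–B5, B5–B6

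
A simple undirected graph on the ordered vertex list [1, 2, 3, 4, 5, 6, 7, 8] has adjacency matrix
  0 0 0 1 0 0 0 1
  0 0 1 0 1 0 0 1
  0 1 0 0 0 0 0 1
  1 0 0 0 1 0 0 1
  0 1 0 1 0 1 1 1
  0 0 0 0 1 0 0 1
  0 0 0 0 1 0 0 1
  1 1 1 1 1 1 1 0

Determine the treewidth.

A width-2 tree decomposition is:
Bags: B1 = {5, 7, 8}  B2 = {4, 5, 8}  B3 = {1, 4, 8}  B4 = {2, 5, 8}  B5 = {5, 6, 8}  B6 = {2, 3, 8}
Tree: B1–B2, B2–B3, B1–B4, B1–B5, B4–B6
The largest bag has 3 vertices, giving width 2; this decomposition certifies tw(G) ≤ 2. For the lower bound, the 3 vertices {1, 4, 8} are pairwise adjacent, and any tree decomposition puts a clique entirely inside one bag — forcing width ≥ 2. Therefore the treewidth is 2.

2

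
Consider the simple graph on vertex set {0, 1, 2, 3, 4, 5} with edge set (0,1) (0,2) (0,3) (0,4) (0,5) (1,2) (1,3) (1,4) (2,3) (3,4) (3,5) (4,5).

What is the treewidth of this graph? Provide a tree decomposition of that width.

The largest bag has 4 vertices, giving width 3; this decomposition certifies tw(G) ≤ 3. On the other hand G contains the 4-clique {0, 1, 2, 3}. A clique must lie in a single bag of any decomposition, so no decomposition can have width below 3. Hence tw(G) = 3 exactly.

Treewidth 3.
One such decomposition:
Bags: B1 = {0, 1, 3, 4}  B2 = {0, 1, 2, 3}  B3 = {0, 3, 4, 5}
Tree: B1–B2, B1–B3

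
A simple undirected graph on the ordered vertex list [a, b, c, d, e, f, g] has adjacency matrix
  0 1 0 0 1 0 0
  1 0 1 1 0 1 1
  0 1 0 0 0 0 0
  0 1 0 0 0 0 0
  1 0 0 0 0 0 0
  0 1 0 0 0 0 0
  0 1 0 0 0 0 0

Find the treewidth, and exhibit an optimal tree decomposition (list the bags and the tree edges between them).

Treewidth 1.
One such decomposition:
Bags: B1 = {b, g}  B2 = {a, b}  B3 = {b, f}  B4 = {b, d}  B5 = {b, c}  B6 = {a, e}
Tree: B1–B2, B2–B3, B1–B4, B4–B5, B2–B6

Every bag has size at most 2, so the width is 2 − 1 = 1 and tw(G) ≤ 1. G has an edge, so its treewidth is at least 1. Therefore the treewidth is 1.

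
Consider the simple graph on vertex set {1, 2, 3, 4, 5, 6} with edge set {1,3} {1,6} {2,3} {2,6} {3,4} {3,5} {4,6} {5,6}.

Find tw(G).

2

A width-2 tree decomposition is:
Bags: B1 = {3, 5, 6}  B2 = {2, 3, 6}  B3 = {1, 3, 6}  B4 = {3, 4, 6}
Tree: B1–B2, B2–B3, B3–B4
Each bag holds 3 vertices, so the decomposition has width 2, which upper-bounds the treewidth. For the lower bound, G contains the cycle 6–5–3–2–6, so G is not a forest; only forests have treewidth ≤ 1, hence tw(G) ≥ 2. The upper and lower bounds meet at 2, so that is the treewidth.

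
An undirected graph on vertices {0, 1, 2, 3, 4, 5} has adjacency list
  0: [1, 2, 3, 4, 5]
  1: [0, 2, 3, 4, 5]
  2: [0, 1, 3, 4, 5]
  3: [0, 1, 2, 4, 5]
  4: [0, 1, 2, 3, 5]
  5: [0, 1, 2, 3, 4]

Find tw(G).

A width-5 tree decomposition is:
Bags: B1 = {0, 1, 2, 3, 4, 5}
Tree: (single bag)
A single bag containing all 6 vertices is trivially a valid decomposition of width 5. Conversely, {0, 1, 2, 3, 4, 5} is a clique of size 6, and the vertices of any clique must share a bag in every tree decomposition; so some bag has ≥ 6 vertices and tw(G) ≥ 5. Combining the bounds, tw(G) = 5.

5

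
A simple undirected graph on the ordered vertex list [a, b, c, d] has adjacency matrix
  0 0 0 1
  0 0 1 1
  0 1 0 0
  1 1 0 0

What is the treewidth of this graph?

1

A width-1 tree decomposition is:
Bags: B1 = {a, d}  B2 = {b, d}  B3 = {b, c}
Tree: B1–B2, B2–B3
Each bag holds 2 vertices, so the decomposition has width 1, which upper-bounds the treewidth. Any graph with an edge has treewidth ≥ 1, and G has the edge a–d. Hence tw(G) = 1 exactly.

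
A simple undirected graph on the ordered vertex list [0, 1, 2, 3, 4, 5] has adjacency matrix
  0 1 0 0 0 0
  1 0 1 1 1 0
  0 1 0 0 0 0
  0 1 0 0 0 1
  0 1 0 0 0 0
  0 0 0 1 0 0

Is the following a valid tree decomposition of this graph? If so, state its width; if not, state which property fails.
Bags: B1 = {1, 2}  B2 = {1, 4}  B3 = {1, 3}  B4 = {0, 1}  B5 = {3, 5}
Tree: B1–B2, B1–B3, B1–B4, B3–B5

Vertex coverage: the bags together contain {0, 1, 2, 3, 4, 5}, the full vertex set. Edge coverage: each edge of G has both endpoints in at least one bag. Running intersection: for every vertex, the bags containing it form a connected subtree. All three properties hold, so this is a valid tree decomposition of width max|bag| − 1 = 1, and hence tw(G) ≤ 1.

Yes; width 1.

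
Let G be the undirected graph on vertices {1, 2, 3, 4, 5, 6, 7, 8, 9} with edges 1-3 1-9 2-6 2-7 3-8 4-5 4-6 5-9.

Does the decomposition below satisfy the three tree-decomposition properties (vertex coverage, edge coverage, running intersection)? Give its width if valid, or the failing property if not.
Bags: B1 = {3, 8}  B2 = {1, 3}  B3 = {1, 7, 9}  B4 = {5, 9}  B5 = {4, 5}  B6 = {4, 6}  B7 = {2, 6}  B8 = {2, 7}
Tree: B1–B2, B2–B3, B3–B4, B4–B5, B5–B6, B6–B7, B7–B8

A tree decomposition must satisfy three properties: every vertex lies in some bag; for every edge, both endpoints lie together in some bag; and for every vertex, the bags containing it form a connected subtree. Here bags containing vertex 7 are not connected in the tree, so the decomposition is invalid.

No — bags containing vertex 7 are not connected in the tree.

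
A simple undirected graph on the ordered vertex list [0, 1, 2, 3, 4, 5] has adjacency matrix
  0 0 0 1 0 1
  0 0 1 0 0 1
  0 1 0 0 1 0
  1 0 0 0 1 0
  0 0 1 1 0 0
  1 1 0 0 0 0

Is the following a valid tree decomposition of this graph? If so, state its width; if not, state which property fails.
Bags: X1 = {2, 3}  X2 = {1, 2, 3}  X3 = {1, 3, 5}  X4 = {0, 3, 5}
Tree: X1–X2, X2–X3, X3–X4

A tree decomposition must satisfy three properties: every vertex lies in some bag; for every edge, both endpoints lie together in some bag; and for every vertex, the bags containing it form a connected subtree. Here vertex 4 appears in no bag, so the decomposition is invalid.

No — vertex 4 appears in no bag.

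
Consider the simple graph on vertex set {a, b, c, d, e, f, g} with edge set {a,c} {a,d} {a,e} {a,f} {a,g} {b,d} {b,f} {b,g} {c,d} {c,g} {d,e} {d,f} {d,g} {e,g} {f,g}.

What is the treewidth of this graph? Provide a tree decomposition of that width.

Treewidth 3.
One such decomposition:
Bags: B1 = {a, d, f, g}  B2 = {b, d, f, g}  B3 = {a, c, d, g}  B4 = {a, d, e, g}
Tree: B1–B2, B1–B3, B3–B4

Every bag has size at most 4, so the width is 4 − 1 = 3 and tw(G) ≤ 3. Conversely, {a, d, e, g} is a clique of size 4, and the vertices of any clique must share a bag in every tree decomposition; so some bag has ≥ 4 vertices and tw(G) ≥ 3. Therefore the treewidth is 3.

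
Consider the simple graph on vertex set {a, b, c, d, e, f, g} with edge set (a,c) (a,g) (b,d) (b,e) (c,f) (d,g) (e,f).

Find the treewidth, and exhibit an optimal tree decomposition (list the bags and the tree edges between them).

Treewidth 2.
One optimal decomposition is:
Bags: B1 = {b, e, f}  B2 = {b, d, f}  B3 = {d, f, g}  B4 = {a, f, g}  B5 = {a, c, f}
Tree: B1–B2, B2–B3, B3–B4, B4–B5

Every bag has size at most 3, so the width is 3 − 1 = 2 and tw(G) ≤ 2. For the lower bound, G contains the cycle f–e–b–d–g–a–c–f, so G is not a forest; only forests have treewidth ≤ 1, hence tw(G) ≥ 2. The upper and lower bounds meet at 2, so that is the treewidth.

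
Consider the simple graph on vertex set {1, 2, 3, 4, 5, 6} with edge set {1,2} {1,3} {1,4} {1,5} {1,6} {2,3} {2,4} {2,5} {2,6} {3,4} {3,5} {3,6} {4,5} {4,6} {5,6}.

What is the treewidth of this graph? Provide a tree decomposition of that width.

Treewidth 5.
One optimal decomposition is:
Bags: B1 = {1, 2, 3, 4, 5, 6}
Tree: (single bag)

A single bag containing all 6 vertices is trivially a valid decomposition of width 5. For the lower bound, the 6 vertices {1, 2, 3, 4, 5, 6} are pairwise adjacent, and any tree decomposition puts a clique entirely inside one bag — forcing width ≥ 5. Combining the bounds, tw(G) = 5.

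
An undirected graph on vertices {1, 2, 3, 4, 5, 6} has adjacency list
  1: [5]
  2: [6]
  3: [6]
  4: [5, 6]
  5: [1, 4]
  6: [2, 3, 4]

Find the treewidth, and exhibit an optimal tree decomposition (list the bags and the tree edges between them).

Treewidth 1.
One optimal decomposition is:
Bags: B1 = {4, 6}  B2 = {4, 5}  B3 = {1, 5}  B4 = {3, 6}  B5 = {2, 6}
Tree: B1–B2, B2–B3, B1–B4, B1–B5

Each bag holds 2 vertices, so the decomposition has width 1, which upper-bounds the treewidth. Since G has at least one edge (e.g. 6–4), it is not an edgeless graph, so tw(G) ≥ 1. Combining the bounds, tw(G) = 1.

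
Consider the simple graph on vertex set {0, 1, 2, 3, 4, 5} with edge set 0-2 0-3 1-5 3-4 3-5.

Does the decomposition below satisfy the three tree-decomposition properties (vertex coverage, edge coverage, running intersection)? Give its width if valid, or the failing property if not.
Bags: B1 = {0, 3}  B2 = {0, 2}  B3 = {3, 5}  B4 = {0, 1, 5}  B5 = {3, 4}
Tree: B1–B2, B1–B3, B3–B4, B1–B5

A tree decomposition must satisfy three properties: every vertex lies in some bag; for every edge, both endpoints lie together in some bag; and for every vertex, the bags containing it form a connected subtree. Here bags containing vertex 0 are not connected in the tree, so the decomposition is invalid.

No — bags containing vertex 0 are not connected in the tree.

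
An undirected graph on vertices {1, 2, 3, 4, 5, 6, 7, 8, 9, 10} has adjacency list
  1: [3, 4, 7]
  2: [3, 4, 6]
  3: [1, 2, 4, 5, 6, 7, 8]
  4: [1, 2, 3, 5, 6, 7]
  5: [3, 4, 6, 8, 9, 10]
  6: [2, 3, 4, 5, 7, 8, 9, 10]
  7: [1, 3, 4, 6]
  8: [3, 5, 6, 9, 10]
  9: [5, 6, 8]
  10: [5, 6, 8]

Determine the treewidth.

3

A width-3 tree decomposition is:
Bags: B1 = {3, 4, 5, 6}  B2 = {3, 4, 6, 7}  B3 = {3, 5, 6, 8}  B4 = {5, 6, 8, 9}  B5 = {2, 3, 4, 6}  B6 = {5, 6, 8, 10}  B7 = {1, 3, 4, 7}
Tree: B1–B2, B1–B3, B3–B4, B2–B5, B4–B6, B2–B7
Each bag holds 4 vertices, so the decomposition has width 3, which upper-bounds the treewidth. On the other hand G contains the 4-clique {1, 3, 4, 7}. A clique must lie in a single bag of any decomposition, so no decomposition can have width below 3. Hence tw(G) = 3 exactly.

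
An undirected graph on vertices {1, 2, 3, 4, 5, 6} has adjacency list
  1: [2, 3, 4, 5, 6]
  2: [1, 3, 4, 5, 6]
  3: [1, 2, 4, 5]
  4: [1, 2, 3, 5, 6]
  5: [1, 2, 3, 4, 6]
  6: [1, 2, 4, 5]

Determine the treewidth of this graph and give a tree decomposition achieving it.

Treewidth 4.
Bags: B1 = {1, 2, 4, 5, 6}  B2 = {1, 2, 3, 4, 5}
Tree: B1–B2

Every bag has size at most 5, so the width is 5 − 1 = 4 and tw(G) ≤ 4. Conversely, {1, 2, 3, 4, 5} is a clique of size 5, and the vertices of any clique must share a bag in every tree decomposition; so some bag has ≥ 5 vertices and tw(G) ≥ 4. The upper and lower bounds meet at 4, so that is the treewidth.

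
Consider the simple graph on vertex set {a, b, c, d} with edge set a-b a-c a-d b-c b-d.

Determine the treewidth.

2

A width-2 tree decomposition is:
Bags: B1 = {a, b, d}  B2 = {a, b, c}
Tree: B1–B2
The largest bag has 3 vertices, giving width 2; this decomposition certifies tw(G) ≤ 2. Conversely, {a, b, d} is a clique of size 3, and the vertices of any clique must share a bag in every tree decomposition; so some bag has ≥ 3 vertices and tw(G) ≥ 2. Hence tw(G) = 2 exactly.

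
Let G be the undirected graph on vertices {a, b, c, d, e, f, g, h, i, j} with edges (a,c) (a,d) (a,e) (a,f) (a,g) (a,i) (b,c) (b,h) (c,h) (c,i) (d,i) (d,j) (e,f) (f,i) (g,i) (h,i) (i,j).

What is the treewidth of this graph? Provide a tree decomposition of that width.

Treewidth 2.
Bags: B1 = {a, d, i}  B2 = {a, c, i}  B3 = {a, f, i}  B4 = {c, h, i}  B5 = {b, c, h}  B6 = {d, i, j}  B7 = {a, g, i}  B8 = {a, e, f}
Tree: B1–B2, B1–B3, B2–B4, B4–B5, B1–B6, B2–B7, B3–B8

Each bag holds 3 vertices, so the decomposition has width 2, which upper-bounds the treewidth. On the other hand G contains the 3-clique {a, e, f}. A clique must lie in a single bag of any decomposition, so no decomposition can have width below 2. Therefore the treewidth is 2.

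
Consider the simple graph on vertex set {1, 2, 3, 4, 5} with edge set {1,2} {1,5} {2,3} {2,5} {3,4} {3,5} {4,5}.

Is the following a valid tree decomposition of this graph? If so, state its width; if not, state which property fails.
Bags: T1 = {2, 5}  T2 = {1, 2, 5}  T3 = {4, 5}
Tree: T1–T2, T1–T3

A tree decomposition must satisfy three properties: every vertex lies in some bag; for every edge, both endpoints lie together in some bag; and for every vertex, the bags containing it form a connected subtree. Here vertex 3 appears in no bag, so the decomposition is invalid.

No — vertex 3 appears in no bag.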